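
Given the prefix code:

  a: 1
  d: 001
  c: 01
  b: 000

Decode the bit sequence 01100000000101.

cabbdc

Read left to right; each codeword is recognised as soon as it completes (prefix code):
  01→c | 1→a | 000→b | 000→b | 001→d | 01→c
Decoded message: cabbdc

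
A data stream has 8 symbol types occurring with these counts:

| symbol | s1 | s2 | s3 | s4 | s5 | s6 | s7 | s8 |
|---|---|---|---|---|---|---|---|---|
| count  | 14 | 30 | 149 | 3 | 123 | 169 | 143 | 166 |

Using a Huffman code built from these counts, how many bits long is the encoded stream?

Greedily combine the two least-frequent nodes:
s4(3) + s1(14) → 17
17 + s2(30) → 47
47 + s5(123) → 170
s7(143) + s3(149) → 292
s8(166) + s6(169) → 335
170 + 292 → 462
335 + 462 → 797
Each symbol's bit-cost is frequency × depth; summing gives 2120 bits (equivalently 17 + 47 + 170 + 292 + 335 + 462 + 797).

2120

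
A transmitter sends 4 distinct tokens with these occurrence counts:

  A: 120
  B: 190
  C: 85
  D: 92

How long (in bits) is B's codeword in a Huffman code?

1

Repeatedly merge the two smallest:
C(85) + D(92) → 177
A(120) + 177 → 297
B(190) + 297 → 487
B is merged only at the final step, so code length = 1.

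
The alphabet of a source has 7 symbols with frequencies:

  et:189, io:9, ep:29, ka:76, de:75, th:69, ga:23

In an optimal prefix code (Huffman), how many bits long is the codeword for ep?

Huffman merges, smallest pair first:
io(9) + ga(23) → 32
ep(29) + 32 → 61
61 + th(69) → 130
de(75) + ka(76) → 151
130 + 151 → 281
et(189) + 281 → 470
ep's leaf is at depth 4, giving a 4-bit codeword.

4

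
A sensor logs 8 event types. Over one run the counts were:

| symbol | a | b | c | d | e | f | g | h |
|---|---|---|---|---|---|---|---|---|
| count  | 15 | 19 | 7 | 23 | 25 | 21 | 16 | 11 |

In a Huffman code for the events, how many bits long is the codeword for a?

Huffman merges, smallest pair first:
merge c(7) and h(11): 18
merge a(15) and g(16): 31
merge 18 and b(19): 37
merge f(21) and d(23): 44
merge e(25) and 31: 56
merge 37 and 44: 81
merge 56 and 81: 137
The subtree containing a is merged 3 times, so code length = 3.

3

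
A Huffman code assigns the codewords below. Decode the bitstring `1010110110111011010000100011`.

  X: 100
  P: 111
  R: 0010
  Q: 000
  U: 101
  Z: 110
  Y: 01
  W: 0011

Read left to right; each codeword is recognised as soon as it completes (prefix code):
  101→U | 01→Y | 101→U | 101→U | 110→Z | 110→Z | 100→X | 0010→R | 0011→W
Decoded message: UYUUZZXRW

UYUUZZXRW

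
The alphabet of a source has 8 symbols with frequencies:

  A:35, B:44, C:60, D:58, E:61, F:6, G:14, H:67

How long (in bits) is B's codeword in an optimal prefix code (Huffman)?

3

Huffman merges, smallest pair first:
F(6) + G(14) → 20
20 + A(35) → 55
B(44) + 55 → 99
D(58) + C(60) → 118
E(61) + H(67) → 128
99 + 118 → 217
128 + 217 → 345
B's leaf is at depth 3, giving a 3-bit codeword.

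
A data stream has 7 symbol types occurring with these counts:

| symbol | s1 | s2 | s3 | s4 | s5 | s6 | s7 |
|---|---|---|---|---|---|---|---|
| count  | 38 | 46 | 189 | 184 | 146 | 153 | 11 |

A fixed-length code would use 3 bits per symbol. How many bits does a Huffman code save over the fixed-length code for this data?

382

Fixed-length: 3 bits × 767 symbols = 2301 bits.
Huffman merges:
s7(11) + s1(38) → 49
s2(46) + 49 → 95
95 + s5(146) → 241
s6(153) + s4(184) → 337
s3(189) + 241 → 430
337 + 430 → 767
Huffman total = 49 + 95 + 241 + 337 + 430 + 767 = 1919 bits.
Saving = 2301 − 1919 = 382 bits.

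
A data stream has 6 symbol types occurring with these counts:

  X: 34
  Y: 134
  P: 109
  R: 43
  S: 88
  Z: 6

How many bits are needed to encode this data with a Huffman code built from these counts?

951

Build the Huffman tree bottom-up:
combine Z(6), X(34) → 40
combine 40, R(43) → 83
combine 83, S(88) → 171
combine P(109), Y(134) → 243
combine 171, 243 → 414
Each symbol's bit-cost is frequency × depth; summing gives 951 bits (equivalently 40 + 83 + 171 + 243 + 414).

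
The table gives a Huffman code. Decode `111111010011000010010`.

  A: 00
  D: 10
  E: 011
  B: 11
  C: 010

Read left to right; each codeword is recognised as soon as it completes (prefix code):
  11→B | 11→B | 11→B | 010→C | 011→E | 00→A | 00→A | 10→D | 010→C
Decoded message: BBBCEAADC

BBBCEAADC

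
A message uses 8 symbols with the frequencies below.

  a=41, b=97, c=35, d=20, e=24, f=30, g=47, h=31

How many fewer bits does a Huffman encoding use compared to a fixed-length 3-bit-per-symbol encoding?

53

Fixed-length: 3 bits × 325 symbols = 975 bits.
Huffman merges:
combine d(20), e(24) → 44
combine f(30), h(31) → 61
combine c(35), a(41) → 76
combine 44, g(47) → 91
combine 61, 76 → 137
combine 91, b(97) → 188
combine 137, 188 → 325
Huffman total = 44 + 61 + 76 + 91 + 137 + 188 + 325 = 922 bits.
Saving = 975 − 922 = 53 bits.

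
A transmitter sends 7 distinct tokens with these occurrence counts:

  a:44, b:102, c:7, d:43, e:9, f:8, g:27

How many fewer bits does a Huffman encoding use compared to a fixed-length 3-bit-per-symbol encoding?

165

Fixed-length: 3 bits × 240 symbols = 720 bits.
Huffman merges:
merge c(7) and f(8): 15
merge e(9) and 15: 24
merge 24 and g(27): 51
merge d(43) and a(44): 87
merge 51 and 87: 138
merge b(102) and 138: 240
Huffman total = 15 + 24 + 51 + 87 + 138 + 240 = 555 bits.
Saving = 720 − 555 = 165 bits.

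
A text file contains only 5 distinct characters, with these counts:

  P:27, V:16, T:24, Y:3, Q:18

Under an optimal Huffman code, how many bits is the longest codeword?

3

Merge the two lowest-weight nodes at each step:
Y(3) + V(16) → 19
Q(18) + 19 → 37
T(24) + P(27) → 51
37 + 51 → 88
The first pair merged (Y, V) ends up deepest, at depth 3.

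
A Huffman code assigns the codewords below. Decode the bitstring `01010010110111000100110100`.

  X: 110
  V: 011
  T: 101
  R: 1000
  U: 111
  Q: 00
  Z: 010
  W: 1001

Read left to right; each codeword is recognised as soon as it completes (prefix code):
  010→Z | 1001→W | 011→V | 011→V | 1000→R | 1001→W | 101→T | 00→Q
Decoded message: ZWVVRWTQ

ZWVVRWTQ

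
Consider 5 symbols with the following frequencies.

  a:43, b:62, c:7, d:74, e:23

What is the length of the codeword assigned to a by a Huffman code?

3

Huffman merges, smallest pair first:
merge c(7) and e(23): 30
merge 30 and a(43): 73
merge b(62) and 73: 135
merge d(74) and 135: 209
a sits 3 levels below the root, so its codeword is 3 bits.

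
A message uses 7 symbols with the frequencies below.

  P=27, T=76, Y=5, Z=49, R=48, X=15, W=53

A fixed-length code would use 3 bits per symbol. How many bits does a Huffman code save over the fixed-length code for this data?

Fixed-length: 3 bits × 273 symbols = 819 bits.
Huffman merges:
combine Y(5), X(15) → 20
combine 20, P(27) → 47
combine 47, R(48) → 95
combine Z(49), W(53) → 102
combine T(76), 95 → 171
combine 102, 171 → 273
Huffman total = 20 + 47 + 95 + 102 + 171 + 273 = 708 bits.
Saving = 819 − 708 = 111 bits.

111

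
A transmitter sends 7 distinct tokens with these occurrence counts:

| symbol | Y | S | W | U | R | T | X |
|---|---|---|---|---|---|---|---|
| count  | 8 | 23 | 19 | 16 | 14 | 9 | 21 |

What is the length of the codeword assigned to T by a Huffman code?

4

Huffman merges, smallest pair first:
Y(8) + T(9) → 17
R(14) + U(16) → 30
17 + W(19) → 36
X(21) + S(23) → 44
30 + 36 → 66
44 + 66 → 110
The subtree containing T is merged 4 times, so code length = 4.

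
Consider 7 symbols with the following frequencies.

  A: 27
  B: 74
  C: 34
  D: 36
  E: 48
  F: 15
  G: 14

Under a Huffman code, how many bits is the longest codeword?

4

Merge the two lowest-weight nodes at each step:
G(14) + F(15) → 29
A(27) + 29 → 56
C(34) + D(36) → 70
E(48) + 56 → 104
70 + B(74) → 144
104 + 144 → 248
The rarest symbols sit at the bottom; the longest codeword is 4 bits.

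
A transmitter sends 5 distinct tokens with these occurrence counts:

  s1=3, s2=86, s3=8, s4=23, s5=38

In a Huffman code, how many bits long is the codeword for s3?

4

Build the tree from the bottom:
merge s1(3) and s3(8): 11
merge 11 and s4(23): 34
merge 34 and s5(38): 72
merge 72 and s2(86): 158
s3 sits 4 levels below the root, so its codeword is 4 bits.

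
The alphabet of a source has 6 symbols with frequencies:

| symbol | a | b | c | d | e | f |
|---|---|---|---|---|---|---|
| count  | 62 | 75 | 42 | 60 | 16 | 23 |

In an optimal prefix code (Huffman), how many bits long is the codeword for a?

Huffman merges, smallest pair first:
e(16) + f(23) → 39
39 + c(42) → 81
d(60) + a(62) → 122
b(75) + 81 → 156
122 + 156 → 278
a's leaf is at depth 2, giving a 2-bit codeword.

2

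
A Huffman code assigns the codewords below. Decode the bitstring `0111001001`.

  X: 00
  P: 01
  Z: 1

Read left to right; each codeword is recognised as soon as it completes (prefix code):
  01→P | 1→Z | 1→Z | 00→X | 1→Z | 00→X | 1→Z
Decoded message: PZZXZXZ

PZZXZXZ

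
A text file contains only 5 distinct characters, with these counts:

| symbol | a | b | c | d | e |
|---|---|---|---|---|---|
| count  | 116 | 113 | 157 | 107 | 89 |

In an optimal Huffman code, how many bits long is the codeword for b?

2

Huffman merges, smallest pair first:
combine e(89), d(107) → 196
combine b(113), a(116) → 229
combine c(157), 196 → 353
combine 229, 353 → 582
b sits 2 levels below the root, so its codeword is 2 bits.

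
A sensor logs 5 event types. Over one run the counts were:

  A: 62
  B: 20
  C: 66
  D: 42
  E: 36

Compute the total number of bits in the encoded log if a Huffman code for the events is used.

508

Greedily combine the two least-frequent nodes:
combine B(20), E(36) → 56
combine D(42), 56 → 98
combine A(62), C(66) → 128
combine 98, 128 → 226
Total encoded bits = sum of merged weights = 56 + 98 + 128 + 226 = 508.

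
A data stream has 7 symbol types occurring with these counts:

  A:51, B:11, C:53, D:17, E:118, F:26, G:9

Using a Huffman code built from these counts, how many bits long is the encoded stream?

Greedily combine the two least-frequent nodes:
merge G(9) and B(11): 20
merge D(17) and 20: 37
merge F(26) and 37: 63
merge A(51) and C(53): 104
merge 63 and 104: 167
merge E(118) and 167: 285
Total encoded bits = sum of merged weights = 20 + 37 + 63 + 104 + 167 + 285 = 676.

676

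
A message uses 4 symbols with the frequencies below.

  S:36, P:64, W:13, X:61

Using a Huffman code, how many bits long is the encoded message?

333

Merge the two smallest weights repeatedly:
merge W(13) and S(36): 49
merge 49 and X(61): 110
merge P(64) and 110: 174
Total encoded bits = sum of merged weights = 49 + 110 + 174 = 333.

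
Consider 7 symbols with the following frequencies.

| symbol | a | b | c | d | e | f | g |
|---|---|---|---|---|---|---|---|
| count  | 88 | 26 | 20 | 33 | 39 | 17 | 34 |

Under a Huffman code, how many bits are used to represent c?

4

Build the tree from the bottom:
f(17) + c(20) → 37
b(26) + d(33) → 59
g(34) + 37 → 71
e(39) + 59 → 98
71 + a(88) → 159
98 + 159 → 257
c's leaf is at depth 4, giving a 4-bit codeword.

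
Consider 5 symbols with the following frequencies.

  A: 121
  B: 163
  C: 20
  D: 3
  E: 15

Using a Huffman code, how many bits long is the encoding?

Merge the two smallest weights repeatedly:
D(3) + E(15) → 18
18 + C(20) → 38
38 + A(121) → 159
159 + B(163) → 322
Each symbol's bit-cost is frequency × depth; summing gives 537 bits (equivalently 18 + 38 + 159 + 322).

537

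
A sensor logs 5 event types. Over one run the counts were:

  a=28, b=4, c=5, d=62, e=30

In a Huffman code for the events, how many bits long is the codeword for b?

4

Repeatedly merge the two smallest:
merge b(4) and c(5): 9
merge 9 and a(28): 37
merge e(30) and 37: 67
merge d(62) and 67: 129
The subtree containing b is merged 4 times, so code length = 4.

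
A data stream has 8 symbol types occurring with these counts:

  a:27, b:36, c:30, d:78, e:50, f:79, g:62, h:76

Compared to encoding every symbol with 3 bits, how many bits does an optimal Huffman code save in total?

22

Fixed-length: 3 bits × 438 symbols = 1314 bits.
Huffman merges:
combine a(27), c(30) → 57
combine b(36), e(50) → 86
combine 57, g(62) → 119
combine h(76), d(78) → 154
combine f(79), 86 → 165
combine 119, 154 → 273
combine 165, 273 → 438
Huffman total = 57 + 86 + 119 + 154 + 165 + 273 + 438 = 1292 bits.
Saving = 1314 − 1292 = 22 bits.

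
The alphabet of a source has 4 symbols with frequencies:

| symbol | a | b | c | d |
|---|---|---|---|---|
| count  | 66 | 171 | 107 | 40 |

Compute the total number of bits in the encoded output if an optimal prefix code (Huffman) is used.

703

Greedily combine the two least-frequent nodes:
merge d(40) and a(66): 106
merge 106 and c(107): 213
merge b(171) and 213: 384
Each symbol's bit-cost is frequency × depth; summing gives 703 bits (equivalently 106 + 213 + 384).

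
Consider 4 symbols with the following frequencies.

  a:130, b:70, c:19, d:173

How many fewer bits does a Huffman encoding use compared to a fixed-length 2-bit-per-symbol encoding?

Fixed-length: 2 bits × 392 symbols = 784 bits.
Huffman merges:
combine c(19), b(70) → 89
combine 89, a(130) → 219
combine d(173), 219 → 392
Huffman total = 89 + 219 + 392 = 700 bits.
Saving = 784 − 700 = 84 bits.

84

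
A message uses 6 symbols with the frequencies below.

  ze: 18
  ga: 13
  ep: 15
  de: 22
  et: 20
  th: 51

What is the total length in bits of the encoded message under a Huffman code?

Build the Huffman tree bottom-up:
ga(13) + ep(15) → 28
ze(18) + et(20) → 38
de(22) + 28 → 50
38 + 50 → 88
th(51) + 88 → 139
Each symbol's bit-cost is frequency × depth; summing gives 343 bits (equivalently 28 + 38 + 50 + 88 + 139).

343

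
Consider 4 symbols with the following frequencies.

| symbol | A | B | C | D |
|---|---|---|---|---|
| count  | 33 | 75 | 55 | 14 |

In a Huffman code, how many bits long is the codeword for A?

Build the tree from the bottom:
combine D(14), A(33) → 47
combine 47, C(55) → 102
combine B(75), 102 → 177
A sits 3 levels below the root, so its codeword is 3 bits.

3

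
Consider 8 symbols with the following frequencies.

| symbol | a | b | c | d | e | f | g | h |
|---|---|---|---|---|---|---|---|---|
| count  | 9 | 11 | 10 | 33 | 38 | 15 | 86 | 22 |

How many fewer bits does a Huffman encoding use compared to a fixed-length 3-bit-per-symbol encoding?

Fixed-length: 3 bits × 224 symbols = 672 bits.
Huffman merges:
combine a(9), c(10) → 19
combine b(11), f(15) → 26
combine 19, h(22) → 41
combine 26, d(33) → 59
combine e(38), 41 → 79
combine 59, 79 → 138
combine g(86), 138 → 224
Huffman total = 19 + 26 + 41 + 59 + 79 + 138 + 224 = 586 bits.
Saving = 672 − 586 = 86 bits.

86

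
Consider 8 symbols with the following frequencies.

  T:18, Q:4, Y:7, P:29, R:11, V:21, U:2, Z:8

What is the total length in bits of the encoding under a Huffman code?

269

Greedily combine the two least-frequent nodes:
combine U(2), Q(4) → 6
combine 6, Y(7) → 13
combine Z(8), R(11) → 19
combine 13, T(18) → 31
combine 19, V(21) → 40
combine P(29), 31 → 60
combine 40, 60 → 100
Total encoded bits = sum of merged weights = 6 + 13 + 19 + 31 + 40 + 60 + 100 = 269.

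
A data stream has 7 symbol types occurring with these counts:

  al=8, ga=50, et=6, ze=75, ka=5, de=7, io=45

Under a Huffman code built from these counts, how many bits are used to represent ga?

Build the tree from the bottom:
merge ka(5) and et(6): 11
merge de(7) and al(8): 15
merge 11 and 15: 26
merge 26 and io(45): 71
merge ga(50) and 71: 121
merge ze(75) and 121: 196
ga sits 2 levels below the root, so its codeword is 2 bits.

2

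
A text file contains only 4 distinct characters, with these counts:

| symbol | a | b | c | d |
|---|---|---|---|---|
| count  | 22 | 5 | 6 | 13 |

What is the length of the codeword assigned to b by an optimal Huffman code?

Repeatedly merge the two smallest:
merge b(5) and c(6): 11
merge 11 and d(13): 24
merge a(22) and 24: 46
b sits 3 levels below the root, so its codeword is 3 bits.

3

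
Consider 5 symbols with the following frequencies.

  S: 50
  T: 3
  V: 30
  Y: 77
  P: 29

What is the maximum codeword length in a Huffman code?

Merge the two lowest-weight nodes at each step:
merge T(3) and P(29): 32
merge V(30) and 32: 62
merge S(50) and 62: 112
merge Y(77) and 112: 189
The first pair merged (T, P) ends up deepest, at depth 4.

4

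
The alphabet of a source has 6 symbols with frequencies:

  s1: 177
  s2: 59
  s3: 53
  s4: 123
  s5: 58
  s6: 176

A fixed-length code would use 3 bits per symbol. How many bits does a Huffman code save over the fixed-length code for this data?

Fixed-length: 3 bits × 646 symbols = 1938 bits.
Huffman merges:
s3(53) + s5(58) → 111
s2(59) + 111 → 170
s4(123) + 170 → 293
s6(176) + s1(177) → 353
293 + 353 → 646
Huffman total = 111 + 170 + 293 + 353 + 646 = 1573 bits.
Saving = 1938 − 1573 = 365 bits.

365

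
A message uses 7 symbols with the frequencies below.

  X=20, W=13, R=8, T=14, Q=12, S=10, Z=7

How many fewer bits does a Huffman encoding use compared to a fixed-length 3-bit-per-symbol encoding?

20

Fixed-length: 3 bits × 84 symbols = 252 bits.
Huffman merges:
Z(7) + R(8) → 15
S(10) + Q(12) → 22
W(13) + T(14) → 27
15 + X(20) → 35
22 + 27 → 49
35 + 49 → 84
Huffman total = 15 + 22 + 27 + 35 + 49 + 84 = 232 bits.
Saving = 252 − 232 = 20 bits.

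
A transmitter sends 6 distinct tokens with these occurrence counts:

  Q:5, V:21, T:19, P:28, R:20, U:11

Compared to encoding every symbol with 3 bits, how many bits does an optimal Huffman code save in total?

53

Fixed-length: 3 bits × 104 symbols = 312 bits.
Huffman merges:
Q(5) + U(11) → 16
16 + T(19) → 35
R(20) + V(21) → 41
P(28) + 35 → 63
41 + 63 → 104
Huffman total = 16 + 35 + 41 + 63 + 104 = 259 bits.
Saving = 312 − 259 = 53 bits.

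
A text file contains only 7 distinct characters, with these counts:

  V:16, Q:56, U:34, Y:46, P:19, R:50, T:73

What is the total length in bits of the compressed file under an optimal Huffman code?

Merge the two smallest weights repeatedly:
combine V(16), P(19) → 35
combine U(34), 35 → 69
combine Y(46), R(50) → 96
combine Q(56), 69 → 125
combine T(73), 96 → 169
combine 125, 169 → 294
Each symbol's bit-cost is frequency × depth; summing gives 788 bits (equivalently 35 + 69 + 96 + 125 + 169 + 294).

788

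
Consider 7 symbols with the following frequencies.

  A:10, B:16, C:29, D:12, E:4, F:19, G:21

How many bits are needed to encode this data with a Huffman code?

Greedily combine the two least-frequent nodes:
merge E(4) and A(10): 14
merge D(12) and 14: 26
merge B(16) and F(19): 35
merge G(21) and 26: 47
merge C(29) and 35: 64
merge 47 and 64: 111
The encoded length is the sum of every internal node's weight: 14 + 26 + 35 + 47 + 64 + 111 = 297 bits.

297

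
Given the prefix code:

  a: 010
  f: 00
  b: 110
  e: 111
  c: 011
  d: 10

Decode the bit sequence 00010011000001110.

facffcd

Read left to right; each codeword is recognised as soon as it completes (prefix code):
  00→f | 010→a | 011→c | 00→f | 00→f | 011→c | 10→d
Decoded message: facffcd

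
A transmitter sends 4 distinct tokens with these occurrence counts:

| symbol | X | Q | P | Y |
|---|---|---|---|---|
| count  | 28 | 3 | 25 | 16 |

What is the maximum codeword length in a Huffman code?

3

Merge the two lowest-weight nodes at each step:
Q(3) + Y(16) → 19
19 + P(25) → 44
X(28) + 44 → 72
Maximum depth reached is 3.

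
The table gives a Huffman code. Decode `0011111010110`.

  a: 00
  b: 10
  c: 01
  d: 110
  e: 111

Read left to right; each codeword is recognised as soon as it completes (prefix code):
  00→a | 111→e | 110→d | 10→b | 110→d
Decoded message: aedbd

aedbd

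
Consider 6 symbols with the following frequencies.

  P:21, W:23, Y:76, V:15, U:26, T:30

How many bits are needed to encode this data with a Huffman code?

457

Build the Huffman tree bottom-up:
combine V(15), P(21) → 36
combine W(23), U(26) → 49
combine T(30), 36 → 66
combine 49, 66 → 115
combine Y(76), 115 → 191
Each symbol's bit-cost is frequency × depth; summing gives 457 bits (equivalently 36 + 49 + 66 + 115 + 191).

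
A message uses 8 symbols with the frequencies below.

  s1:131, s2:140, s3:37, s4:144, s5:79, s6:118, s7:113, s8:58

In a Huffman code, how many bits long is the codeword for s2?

3

Repeatedly merge the two smallest:
s3(37) + s8(58) → 95
s5(79) + 95 → 174
s7(113) + s6(118) → 231
s1(131) + s2(140) → 271
s4(144) + 174 → 318
231 + 271 → 502
318 + 502 → 820
The subtree containing s2 is merged 3 times, so code length = 3.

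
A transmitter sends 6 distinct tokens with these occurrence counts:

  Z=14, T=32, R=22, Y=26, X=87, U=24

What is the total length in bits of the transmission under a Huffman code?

477

Build the Huffman tree bottom-up:
merge Z(14) and R(22): 36
merge U(24) and Y(26): 50
merge T(32) and 36: 68
merge 50 and 68: 118
merge X(87) and 118: 205
Total encoded bits = sum of merged weights = 36 + 50 + 68 + 118 + 205 = 477.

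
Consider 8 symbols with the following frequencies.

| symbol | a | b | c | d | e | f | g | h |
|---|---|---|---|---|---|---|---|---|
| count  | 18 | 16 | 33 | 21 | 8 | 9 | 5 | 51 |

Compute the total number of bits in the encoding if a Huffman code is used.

434

Merge the two smallest weights repeatedly:
combine g(5), e(8) → 13
combine f(9), 13 → 22
combine b(16), a(18) → 34
combine d(21), 22 → 43
combine c(33), 34 → 67
combine 43, h(51) → 94
combine 67, 94 → 161
Each symbol's bit-cost is frequency × depth; summing gives 434 bits (equivalently 13 + 22 + 34 + 43 + 67 + 94 + 161).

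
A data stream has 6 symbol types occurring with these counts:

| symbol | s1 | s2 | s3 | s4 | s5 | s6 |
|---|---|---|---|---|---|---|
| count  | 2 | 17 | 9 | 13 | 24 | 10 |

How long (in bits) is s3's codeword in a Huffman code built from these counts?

4

Build the tree from the bottom:
combine s1(2), s3(9) → 11
combine s6(10), 11 → 21
combine s4(13), s2(17) → 30
combine 21, s5(24) → 45
combine 30, 45 → 75
s3 sits 4 levels below the root, so its codeword is 4 bits.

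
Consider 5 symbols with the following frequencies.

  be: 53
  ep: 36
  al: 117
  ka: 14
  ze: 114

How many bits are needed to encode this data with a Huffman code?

704

Build the Huffman tree bottom-up:
ka(14) + ep(36) → 50
50 + be(53) → 103
103 + ze(114) → 217
al(117) + 217 → 334
The encoded length is the sum of every internal node's weight: 50 + 103 + 217 + 334 = 704 bits.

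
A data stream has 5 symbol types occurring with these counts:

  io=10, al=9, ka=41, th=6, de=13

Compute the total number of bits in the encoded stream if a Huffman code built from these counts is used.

155

Merge the two smallest weights repeatedly:
combine th(6), al(9) → 15
combine io(10), de(13) → 23
combine 15, 23 → 38
combine 38, ka(41) → 79
Each symbol's bit-cost is frequency × depth; summing gives 155 bits (equivalently 15 + 23 + 38 + 79).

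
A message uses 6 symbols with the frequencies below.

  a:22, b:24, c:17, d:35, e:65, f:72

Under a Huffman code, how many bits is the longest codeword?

3

Merge the two lowest-weight nodes at each step:
c(17) + a(22) → 39
b(24) + d(35) → 59
39 + 59 → 98
e(65) + f(72) → 137
98 + 137 → 235
Maximum depth reached is 3.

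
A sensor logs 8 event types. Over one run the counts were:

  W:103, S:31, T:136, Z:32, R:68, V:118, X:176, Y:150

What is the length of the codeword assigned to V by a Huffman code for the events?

Huffman merges, smallest pair first:
merge S(31) and Z(32): 63
merge 63 and R(68): 131
merge W(103) and V(118): 221
merge 131 and T(136): 267
merge Y(150) and X(176): 326
merge 221 and 267: 488
merge 326 and 488: 814
V's leaf is at depth 3, giving a 3-bit codeword.

3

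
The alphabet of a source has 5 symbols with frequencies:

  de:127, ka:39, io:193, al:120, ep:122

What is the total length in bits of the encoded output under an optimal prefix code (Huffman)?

Build the Huffman tree bottom-up:
ka(39) + al(120) → 159
ep(122) + de(127) → 249
159 + io(193) → 352
249 + 352 → 601
The encoded length is the sum of every internal node's weight: 159 + 249 + 352 + 601 = 1361 bits.

1361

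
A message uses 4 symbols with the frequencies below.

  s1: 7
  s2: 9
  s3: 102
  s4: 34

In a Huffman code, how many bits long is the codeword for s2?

Huffman merges, smallest pair first:
s1(7) + s2(9) → 16
16 + s4(34) → 50
50 + s3(102) → 152
s2's leaf is at depth 3, giving a 3-bit codeword.

3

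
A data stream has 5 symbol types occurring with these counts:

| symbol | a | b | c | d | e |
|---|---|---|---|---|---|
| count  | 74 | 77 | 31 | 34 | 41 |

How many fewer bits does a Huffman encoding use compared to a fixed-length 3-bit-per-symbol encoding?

Fixed-length: 3 bits × 257 symbols = 771 bits.
Huffman merges:
merge c(31) and d(34): 65
merge e(41) and 65: 106
merge a(74) and b(77): 151
merge 106 and 151: 257
Huffman total = 65 + 106 + 151 + 257 = 579 bits.
Saving = 771 − 579 = 192 bits.

192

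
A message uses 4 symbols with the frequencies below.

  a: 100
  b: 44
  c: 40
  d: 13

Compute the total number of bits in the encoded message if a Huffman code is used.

Build the Huffman tree bottom-up:
d(13) + c(40) → 53
b(44) + 53 → 97
97 + a(100) → 197
The encoded length is the sum of every internal node's weight: 53 + 97 + 197 = 347 bits.

347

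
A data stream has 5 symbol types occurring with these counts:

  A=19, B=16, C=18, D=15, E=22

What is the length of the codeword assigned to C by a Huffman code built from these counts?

2

Huffman merges, smallest pair first:
merge D(15) and B(16): 31
merge C(18) and A(19): 37
merge E(22) and 31: 53
merge 37 and 53: 90
C's leaf is at depth 2, giving a 2-bit codeword.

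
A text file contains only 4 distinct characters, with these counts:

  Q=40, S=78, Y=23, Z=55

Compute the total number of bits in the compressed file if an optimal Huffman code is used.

Greedily combine the two least-frequent nodes:
merge Y(23) and Q(40): 63
merge Z(55) and 63: 118
merge S(78) and 118: 196
The encoded length is the sum of every internal node's weight: 63 + 118 + 196 = 377 bits.

377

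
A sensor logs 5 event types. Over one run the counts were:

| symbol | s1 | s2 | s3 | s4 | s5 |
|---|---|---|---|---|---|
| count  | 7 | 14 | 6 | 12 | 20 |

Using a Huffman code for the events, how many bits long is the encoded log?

Greedily combine the two least-frequent nodes:
combine s3(6), s1(7) → 13
combine s4(12), 13 → 25
combine s2(14), s5(20) → 34
combine 25, 34 → 59
Total encoded bits = sum of merged weights = 13 + 25 + 34 + 59 = 131.

131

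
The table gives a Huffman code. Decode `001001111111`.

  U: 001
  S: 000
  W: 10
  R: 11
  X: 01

Read left to right; each codeword is recognised as soon as it completes (prefix code):
  001→U | 001→U | 11→R | 11→R | 11→R
Decoded message: UURRR

UURRR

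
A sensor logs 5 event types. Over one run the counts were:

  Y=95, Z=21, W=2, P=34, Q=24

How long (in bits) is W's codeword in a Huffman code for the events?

4

Build the tree from the bottom:
W(2) + Z(21) → 23
23 + Q(24) → 47
P(34) + 47 → 81
81 + Y(95) → 176
W's leaf is at depth 4, giving a 4-bit codeword.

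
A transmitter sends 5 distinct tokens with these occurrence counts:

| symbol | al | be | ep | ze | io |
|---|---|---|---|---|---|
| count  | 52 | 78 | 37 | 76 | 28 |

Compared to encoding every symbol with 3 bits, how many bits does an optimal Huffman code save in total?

Fixed-length: 3 bits × 271 symbols = 813 bits.
Huffman merges:
combine io(28), ep(37) → 65
combine al(52), 65 → 117
combine ze(76), be(78) → 154
combine 117, 154 → 271
Huffman total = 65 + 117 + 154 + 271 = 607 bits.
Saving = 813 − 607 = 206 bits.

206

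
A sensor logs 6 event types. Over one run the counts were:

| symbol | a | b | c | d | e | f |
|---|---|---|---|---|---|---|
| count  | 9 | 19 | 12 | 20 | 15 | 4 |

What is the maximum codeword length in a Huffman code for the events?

4

Merge the two lowest-weight nodes at each step:
f(4) + a(9) → 13
c(12) + 13 → 25
e(15) + b(19) → 34
d(20) + 25 → 45
34 + 45 → 79
The rarest symbols sit at the bottom; the longest codeword is 4 bits.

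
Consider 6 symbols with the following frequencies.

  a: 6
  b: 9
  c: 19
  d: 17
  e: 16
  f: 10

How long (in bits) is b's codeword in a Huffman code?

Huffman merges, smallest pair first:
a(6) + b(9) → 15
f(10) + 15 → 25
e(16) + d(17) → 33
c(19) + 25 → 44
33 + 44 → 77
b's leaf is at depth 4, giving a 4-bit codeword.

4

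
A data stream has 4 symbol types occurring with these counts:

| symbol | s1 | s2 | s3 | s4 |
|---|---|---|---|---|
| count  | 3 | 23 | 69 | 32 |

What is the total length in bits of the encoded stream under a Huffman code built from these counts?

211

Greedily combine the two least-frequent nodes:
merge s1(3) and s2(23): 26
merge 26 and s4(32): 58
merge 58 and s3(69): 127
Each symbol's bit-cost is frequency × depth; summing gives 211 bits (equivalently 26 + 58 + 127).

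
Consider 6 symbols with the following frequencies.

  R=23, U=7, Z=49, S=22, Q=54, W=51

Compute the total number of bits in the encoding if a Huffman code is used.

493

Build the Huffman tree bottom-up:
combine U(7), S(22) → 29
combine R(23), 29 → 52
combine Z(49), W(51) → 100
combine 52, Q(54) → 106
combine 100, 106 → 206
The encoded length is the sum of every internal node's weight: 29 + 52 + 100 + 106 + 206 = 493 bits.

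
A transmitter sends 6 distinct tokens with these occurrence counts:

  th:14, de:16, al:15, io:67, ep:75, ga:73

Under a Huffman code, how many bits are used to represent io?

2

Repeatedly merge the two smallest:
merge th(14) and al(15): 29
merge de(16) and 29: 45
merge 45 and io(67): 112
merge ga(73) and ep(75): 148
merge 112 and 148: 260
The subtree containing io is merged 2 times, so code length = 2.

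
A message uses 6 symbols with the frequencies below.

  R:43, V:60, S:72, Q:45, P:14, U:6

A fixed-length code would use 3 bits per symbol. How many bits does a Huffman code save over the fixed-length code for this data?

157

Fixed-length: 3 bits × 240 symbols = 720 bits.
Huffman merges:
merge U(6) and P(14): 20
merge 20 and R(43): 63
merge Q(45) and V(60): 105
merge 63 and S(72): 135
merge 105 and 135: 240
Huffman total = 20 + 63 + 105 + 135 + 240 = 563 bits.
Saving = 720 − 563 = 157 bits.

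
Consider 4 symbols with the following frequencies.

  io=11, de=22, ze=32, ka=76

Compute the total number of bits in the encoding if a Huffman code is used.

239

Merge the two smallest weights repeatedly:
merge io(11) and de(22): 33
merge ze(32) and 33: 65
merge 65 and ka(76): 141
The encoded length is the sum of every internal node's weight: 33 + 65 + 141 = 239 bits.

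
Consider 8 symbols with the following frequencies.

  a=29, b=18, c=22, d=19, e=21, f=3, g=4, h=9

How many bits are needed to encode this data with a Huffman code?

347

Greedily combine the two least-frequent nodes:
f(3) + g(4) → 7
7 + h(9) → 16
16 + b(18) → 34
d(19) + e(21) → 40
c(22) + a(29) → 51
34 + 40 → 74
51 + 74 → 125
Each symbol's bit-cost is frequency × depth; summing gives 347 bits (equivalently 7 + 16 + 34 + 40 + 51 + 74 + 125).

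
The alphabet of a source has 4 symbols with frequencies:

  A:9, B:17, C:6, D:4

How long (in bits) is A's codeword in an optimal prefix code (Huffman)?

Huffman merges, smallest pair first:
combine D(4), C(6) → 10
combine A(9), 10 → 19
combine B(17), 19 → 36
A's leaf is at depth 2, giving a 2-bit codeword.

2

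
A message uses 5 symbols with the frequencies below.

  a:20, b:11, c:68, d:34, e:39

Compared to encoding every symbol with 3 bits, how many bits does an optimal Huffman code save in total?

Fixed-length: 3 bits × 172 symbols = 516 bits.
Huffman merges:
b(11) + a(20) → 31
31 + d(34) → 65
e(39) + 65 → 104
c(68) + 104 → 172
Huffman total = 31 + 65 + 104 + 172 = 372 bits.
Saving = 516 − 372 = 144 bits.

144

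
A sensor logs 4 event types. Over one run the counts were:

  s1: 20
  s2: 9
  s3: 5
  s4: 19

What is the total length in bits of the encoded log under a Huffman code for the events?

100

Merge the two smallest weights repeatedly:
s3(5) + s2(9) → 14
14 + s4(19) → 33
s1(20) + 33 → 53
Each symbol's bit-cost is frequency × depth; summing gives 100 bits (equivalently 14 + 33 + 53).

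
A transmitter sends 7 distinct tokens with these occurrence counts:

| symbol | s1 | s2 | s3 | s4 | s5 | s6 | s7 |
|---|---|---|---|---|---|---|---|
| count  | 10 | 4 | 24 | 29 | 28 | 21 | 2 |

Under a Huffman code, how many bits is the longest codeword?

5

Merge the two lowest-weight nodes at each step:
merge s7(2) and s2(4): 6
merge 6 and s1(10): 16
merge 16 and s6(21): 37
merge s3(24) and s5(28): 52
merge s4(29) and 37: 66
merge 52 and 66: 118
Maximum depth reached is 5.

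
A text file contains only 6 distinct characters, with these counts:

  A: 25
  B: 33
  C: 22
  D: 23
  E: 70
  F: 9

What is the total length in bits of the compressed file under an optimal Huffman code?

437

Merge the two smallest weights repeatedly:
combine F(9), C(22) → 31
combine D(23), A(25) → 48
combine 31, B(33) → 64
combine 48, 64 → 112
combine E(70), 112 → 182
The encoded length is the sum of every internal node's weight: 31 + 48 + 64 + 112 + 182 = 437 bits.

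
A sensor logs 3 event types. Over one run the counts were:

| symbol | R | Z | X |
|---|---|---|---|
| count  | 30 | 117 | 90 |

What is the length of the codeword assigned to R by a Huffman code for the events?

2

Build the tree from the bottom:
R(30) + X(90) → 120
Z(117) + 120 → 237
R sits 2 levels below the root, so its codeword is 2 bits.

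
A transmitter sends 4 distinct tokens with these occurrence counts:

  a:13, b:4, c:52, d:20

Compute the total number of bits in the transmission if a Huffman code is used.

Greedily combine the two least-frequent nodes:
merge b(4) and a(13): 17
merge 17 and d(20): 37
merge 37 and c(52): 89
Each symbol's bit-cost is frequency × depth; summing gives 143 bits (equivalently 17 + 37 + 89).

143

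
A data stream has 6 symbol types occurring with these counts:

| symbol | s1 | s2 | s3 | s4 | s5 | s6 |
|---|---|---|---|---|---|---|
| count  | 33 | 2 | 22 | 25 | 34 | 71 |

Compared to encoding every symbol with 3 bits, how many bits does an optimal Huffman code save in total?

118

Fixed-length: 3 bits × 187 symbols = 561 bits.
Huffman merges:
merge s2(2) and s3(22): 24
merge 24 and s4(25): 49
merge s1(33) and s5(34): 67
merge 49 and 67: 116
merge s6(71) and 116: 187
Huffman total = 24 + 49 + 67 + 116 + 187 = 443 bits.
Saving = 561 − 443 = 118 bits.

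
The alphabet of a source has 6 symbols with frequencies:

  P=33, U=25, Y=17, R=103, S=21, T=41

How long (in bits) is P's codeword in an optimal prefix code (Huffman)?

3

Build the tree from the bottom:
Y(17) + S(21) → 38
U(25) + P(33) → 58
38 + T(41) → 79
58 + 79 → 137
R(103) + 137 → 240
P sits 3 levels below the root, so its codeword is 3 bits.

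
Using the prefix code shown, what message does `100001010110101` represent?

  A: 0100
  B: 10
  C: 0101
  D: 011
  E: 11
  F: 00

Read left to right; each codeword is recognised as soon as it completes (prefix code):
  10→B | 00→F | 0101→C | 011→D | 0101→C
Decoded message: BFCDC

BFCDC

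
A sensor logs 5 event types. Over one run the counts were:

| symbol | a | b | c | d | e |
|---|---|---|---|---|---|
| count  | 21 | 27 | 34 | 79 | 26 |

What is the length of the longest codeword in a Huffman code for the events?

Merge the two lowest-weight nodes at each step:
merge a(21) and e(26): 47
merge b(27) and c(34): 61
merge 47 and 61: 108
merge d(79) and 108: 187
Maximum depth reached is 3.

3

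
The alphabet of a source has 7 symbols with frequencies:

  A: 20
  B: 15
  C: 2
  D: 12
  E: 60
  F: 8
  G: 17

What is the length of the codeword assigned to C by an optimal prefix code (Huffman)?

Build the tree from the bottom:
C(2) + F(8) → 10
10 + D(12) → 22
B(15) + G(17) → 32
A(20) + 22 → 42
32 + 42 → 74
E(60) + 74 → 134
The subtree containing C is merged 5 times, so code length = 5.

5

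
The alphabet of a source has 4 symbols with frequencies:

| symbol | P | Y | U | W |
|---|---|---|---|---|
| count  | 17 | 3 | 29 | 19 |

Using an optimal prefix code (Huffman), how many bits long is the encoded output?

127

Build the Huffman tree bottom-up:
combine Y(3), P(17) → 20
combine W(19), 20 → 39
combine U(29), 39 → 68
The encoded length is the sum of every internal node's weight: 20 + 39 + 68 = 127 bits.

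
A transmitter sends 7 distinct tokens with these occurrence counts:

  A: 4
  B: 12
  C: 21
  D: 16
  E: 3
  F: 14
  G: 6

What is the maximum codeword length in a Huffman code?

Merge the two lowest-weight nodes at each step:
merge E(3) and A(4): 7
merge G(6) and 7: 13
merge B(12) and 13: 25
merge F(14) and D(16): 30
merge C(21) and 25: 46
merge 30 and 46: 76
The rarest symbols sit at the bottom; the longest codeword is 5 bits.

5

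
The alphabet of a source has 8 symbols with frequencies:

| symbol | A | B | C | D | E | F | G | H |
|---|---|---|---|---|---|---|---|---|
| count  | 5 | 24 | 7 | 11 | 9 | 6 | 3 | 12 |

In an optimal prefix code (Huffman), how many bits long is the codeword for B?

2

Build the tree from the bottom:
combine G(3), A(5) → 8
combine F(6), C(7) → 13
combine 8, E(9) → 17
combine D(11), H(12) → 23
combine 13, 17 → 30
combine 23, B(24) → 47
combine 30, 47 → 77
B's leaf is at depth 2, giving a 2-bit codeword.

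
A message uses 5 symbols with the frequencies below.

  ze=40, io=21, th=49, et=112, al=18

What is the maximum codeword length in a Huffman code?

4

Merge the two lowest-weight nodes at each step:
merge al(18) and io(21): 39
merge 39 and ze(40): 79
merge th(49) and 79: 128
merge et(112) and 128: 240
The first pair merged (al, io) ends up deepest, at depth 4.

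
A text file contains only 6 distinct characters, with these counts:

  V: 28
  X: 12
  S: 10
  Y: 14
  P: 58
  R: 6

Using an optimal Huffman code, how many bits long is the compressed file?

282

Greedily combine the two least-frequent nodes:
combine R(6), S(10) → 16
combine X(12), Y(14) → 26
combine 16, 26 → 42
combine V(28), 42 → 70
combine P(58), 70 → 128
Each symbol's bit-cost is frequency × depth; summing gives 282 bits (equivalently 16 + 26 + 42 + 70 + 128).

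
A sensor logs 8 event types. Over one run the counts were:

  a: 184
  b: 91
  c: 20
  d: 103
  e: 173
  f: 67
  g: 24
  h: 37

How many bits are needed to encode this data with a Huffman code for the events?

1865

Merge the two smallest weights repeatedly:
c(20) + g(24) → 44
h(37) + 44 → 81
f(67) + 81 → 148
b(91) + d(103) → 194
148 + e(173) → 321
a(184) + 194 → 378
321 + 378 → 699
The encoded length is the sum of every internal node's weight: 44 + 81 + 148 + 194 + 321 + 378 + 699 = 1865 bits.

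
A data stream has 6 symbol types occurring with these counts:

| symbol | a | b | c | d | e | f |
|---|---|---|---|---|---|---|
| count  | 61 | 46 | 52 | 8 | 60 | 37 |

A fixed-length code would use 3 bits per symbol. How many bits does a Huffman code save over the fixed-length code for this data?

Fixed-length: 3 bits × 264 symbols = 792 bits.
Huffman merges:
combine d(8), f(37) → 45
combine 45, b(46) → 91
combine c(52), e(60) → 112
combine a(61), 91 → 152
combine 112, 152 → 264
Huffman total = 45 + 91 + 112 + 152 + 264 = 664 bits.
Saving = 792 − 664 = 128 bits.

128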